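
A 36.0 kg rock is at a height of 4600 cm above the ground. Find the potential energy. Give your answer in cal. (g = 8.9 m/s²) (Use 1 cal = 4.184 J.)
Convert to SI: m = 36.0 kg, h = 46.0 m
PE = mgh = (36.0)(8.9)(46.0) = 14738.4 J = 3523 cal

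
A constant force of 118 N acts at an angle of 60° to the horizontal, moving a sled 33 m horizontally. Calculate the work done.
W = F·d·cosθ = (118)(33)cos(60°) = 1947 J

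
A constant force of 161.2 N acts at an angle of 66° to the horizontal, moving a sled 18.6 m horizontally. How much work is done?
W = F·d·cosθ = (161.2)(18.6)cos(66°) = 1220 J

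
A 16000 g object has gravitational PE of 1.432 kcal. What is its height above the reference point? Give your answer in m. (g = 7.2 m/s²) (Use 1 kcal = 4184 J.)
Convert to SI: m = 16.0 kg, PE = 5991.49 J
h = PE/(mg) = 5991.49/(16.0·7.2) = 52.01 m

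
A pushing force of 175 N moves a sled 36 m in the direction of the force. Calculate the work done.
W = F·d = (175)(36) = 6300 J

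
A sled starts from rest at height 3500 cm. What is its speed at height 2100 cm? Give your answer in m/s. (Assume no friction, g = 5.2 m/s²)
Convert to SI: h₁−h₂ = 14.0 m
mgh₁ = mgh₂ + ½mv² ⇒ v = √(2g(h₁−h₂)) = √(2·5.2·14.0) = 12.07 m/s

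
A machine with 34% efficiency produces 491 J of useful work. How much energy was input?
W_in = W_out/η = 491/0.34 = 1444 J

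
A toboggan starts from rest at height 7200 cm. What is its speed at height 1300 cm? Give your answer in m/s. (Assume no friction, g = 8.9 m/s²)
Convert to SI: h₁−h₂ = 59.0 m
mgh₁ = mgh₂ + ½mv² ⇒ v = √(2g(h₁−h₂)) = √(2·8.9·59.0) = 32.41 m/s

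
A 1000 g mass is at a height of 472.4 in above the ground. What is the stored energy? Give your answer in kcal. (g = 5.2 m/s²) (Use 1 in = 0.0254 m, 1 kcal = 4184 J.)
Convert to SI: m = 1.0 kg, h = 11.999 m
PE = mgh = (1.0)(5.2)(11.999) = 62.3946 J = 0.01491 kcal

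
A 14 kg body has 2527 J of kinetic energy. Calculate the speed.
v = √(2·KE/m) = √(2·2527/14) = 19.0 m/s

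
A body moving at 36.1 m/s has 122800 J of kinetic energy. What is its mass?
m = 2·KE/v² = 2·122800/(36.1)² = 188.5 kg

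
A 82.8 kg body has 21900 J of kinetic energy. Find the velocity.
v = √(2·KE/m) = √(2·21900/82.8) = 23.0 m/s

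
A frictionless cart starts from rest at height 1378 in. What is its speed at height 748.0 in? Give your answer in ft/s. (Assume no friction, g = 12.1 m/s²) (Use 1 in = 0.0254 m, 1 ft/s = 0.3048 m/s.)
Convert to SI: h₁−h₂ = 16.002 m
mgh₁ = mgh₂ + ½mv² ⇒ v = √(2g(h₁−h₂)) = √(2·12.1·16.002) = 19.6786 m/s = 64.56 ft/s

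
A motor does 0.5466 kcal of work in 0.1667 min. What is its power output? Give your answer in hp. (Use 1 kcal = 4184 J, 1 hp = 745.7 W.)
Convert to SI: W = 2286.97 J, t = 10.002 s
P = W/t = 2286.97/10.002 = 228.652 W = 0.3066 hp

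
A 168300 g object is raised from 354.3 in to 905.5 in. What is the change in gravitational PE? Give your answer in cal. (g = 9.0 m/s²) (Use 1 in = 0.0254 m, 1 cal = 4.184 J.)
Convert to SI: m = 168.3 kg, Δh = 14.0005 m
ΔPE = mgΔh = (168.3)(9.0)(14.0005) = 21206.5 J = 5068 cal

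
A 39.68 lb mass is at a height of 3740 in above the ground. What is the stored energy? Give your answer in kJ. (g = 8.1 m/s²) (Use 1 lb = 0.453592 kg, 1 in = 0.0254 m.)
Convert to SI: m = 17.9985 kg, h = 94.996 m
PE = mgh = (17.9985)(8.1)(94.996) = 13849.3 J = 13.85 kJ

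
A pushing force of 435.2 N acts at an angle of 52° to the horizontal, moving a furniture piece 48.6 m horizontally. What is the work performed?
W = F·d·cosθ = (435.2)(48.6)cos(52°) = 13020 J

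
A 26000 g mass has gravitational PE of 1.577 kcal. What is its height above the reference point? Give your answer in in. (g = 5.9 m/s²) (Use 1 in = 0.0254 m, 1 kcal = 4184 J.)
Convert to SI: m = 26.0 kg, PE = 6598.17 J
h = PE/(mg) = 6598.17/(26.0·5.9) = 43.0128 m = 1693 in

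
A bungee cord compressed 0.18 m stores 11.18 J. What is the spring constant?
k = 2·PE/x² = 2·11.18/(0.18)² = 690.1 N/m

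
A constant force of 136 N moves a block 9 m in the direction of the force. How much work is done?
W = F·d = (136)(9) = 1224 J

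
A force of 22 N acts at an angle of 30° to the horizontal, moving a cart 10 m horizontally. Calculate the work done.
W = F·d·cosθ = (22)(10)cos(30°) = 190.5 J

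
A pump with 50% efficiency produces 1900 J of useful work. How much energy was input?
W_in = W_out/η = 1900/0.5 = 3800 J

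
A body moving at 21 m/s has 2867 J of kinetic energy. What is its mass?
m = 2·KE/v² = 2·2867/(21)² = 13.0 kg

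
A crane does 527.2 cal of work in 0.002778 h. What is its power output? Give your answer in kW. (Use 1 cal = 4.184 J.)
Convert to SI: W = 2205.8 J, t = 10.0008 s
P = W/t = 2205.8/10.0008 = 220.563 W = 0.2206 kW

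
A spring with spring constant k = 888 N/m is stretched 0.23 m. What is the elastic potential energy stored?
PE = ½kx² = ½(888)(0.23)² = 23.49 J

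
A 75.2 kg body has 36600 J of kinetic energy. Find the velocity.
v = √(2·KE/m) = √(2·36600/75.2) = 31.2 m/s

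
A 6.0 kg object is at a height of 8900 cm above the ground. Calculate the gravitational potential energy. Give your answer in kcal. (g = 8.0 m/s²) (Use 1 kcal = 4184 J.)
Convert to SI: m = 6.0 kg, h = 89.0 m
PE = mgh = (6.0)(8.0)(89.0) = 4272.0 J = 1.021 kcal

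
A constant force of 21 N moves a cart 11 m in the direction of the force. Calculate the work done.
W = F·d = (21)(11) = 231.0 J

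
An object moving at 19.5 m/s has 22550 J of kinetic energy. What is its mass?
m = 2·KE/v² = 2·22550/(19.5)² = 118.6 kg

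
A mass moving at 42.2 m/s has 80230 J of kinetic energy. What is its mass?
m = 2·KE/v² = 2·80230/(42.2)² = 90.1 kg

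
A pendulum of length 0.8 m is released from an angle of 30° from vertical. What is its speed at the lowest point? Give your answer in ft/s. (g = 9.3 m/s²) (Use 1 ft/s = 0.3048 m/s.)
h = L(1 − cosθ) = 0.8(1 − cos30°) = 0.10718 m
v = √(2gh) = √(2·9.3·0.10718) = 1.41193 m/s = 4.632 ft/s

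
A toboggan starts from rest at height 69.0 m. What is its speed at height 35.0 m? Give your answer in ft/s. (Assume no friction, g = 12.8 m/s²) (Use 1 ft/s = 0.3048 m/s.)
mgh₁ = mgh₂ + ½mv² ⇒ v = √(2g(h₁−h₂)) = √(2·12.8·34.0) = 29.5025 m/s = 96.79 ft/s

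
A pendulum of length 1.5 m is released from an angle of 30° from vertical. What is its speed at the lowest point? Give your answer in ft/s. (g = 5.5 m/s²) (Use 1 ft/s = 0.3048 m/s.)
h = L(1 − cosθ) = 1.5(1 − cos30°) = 0.200962 m
v = √(2gh) = √(2·5.5·0.200962) = 1.4868 m/s = 4.878 ft/s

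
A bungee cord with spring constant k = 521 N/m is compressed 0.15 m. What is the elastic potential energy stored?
PE = ½kx² = ½(521)(0.15)² = 5.861 J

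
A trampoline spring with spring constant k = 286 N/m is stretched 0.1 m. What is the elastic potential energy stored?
PE = ½kx² = ½(286)(0.1)² = 1.43 J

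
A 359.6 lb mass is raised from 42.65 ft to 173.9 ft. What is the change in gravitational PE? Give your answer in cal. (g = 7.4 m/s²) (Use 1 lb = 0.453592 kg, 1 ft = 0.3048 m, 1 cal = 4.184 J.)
Convert to SI: m = 163.112 kg, Δh = 40.005 m
ΔPE = mgΔh = (163.112)(7.4)(40.005) = 48287.1 J = 11540 cal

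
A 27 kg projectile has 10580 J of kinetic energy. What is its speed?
v = √(2·KE/m) = √(2·10580/27) = 27.99 m/s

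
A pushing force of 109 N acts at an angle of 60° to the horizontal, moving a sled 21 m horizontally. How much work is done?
W = F·d·cosθ = (109)(21)cos(60°) = 1145 J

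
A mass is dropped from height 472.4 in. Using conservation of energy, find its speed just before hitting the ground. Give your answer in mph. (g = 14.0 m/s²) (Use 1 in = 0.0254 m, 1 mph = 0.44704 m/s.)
Convert to SI: h = 11.999 m
mgh = ½mv² ⇒ v = √(2gh) = √(2·14.0·11.999) = 18.3295 m/s = 41.0 mph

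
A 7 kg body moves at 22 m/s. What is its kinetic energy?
KE = ½mv² = ½(7)(22)² = 1694.0 J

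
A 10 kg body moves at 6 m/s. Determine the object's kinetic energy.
KE = ½mv² = ½(10)(6)² = 180.0 J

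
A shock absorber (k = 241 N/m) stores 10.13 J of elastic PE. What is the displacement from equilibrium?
x = √(2·PE/k) = √(2·10.13/241) = 0.2899 m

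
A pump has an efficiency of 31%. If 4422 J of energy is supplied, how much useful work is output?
W_out = η·W_in = 0.31·4422 = 1370.82 J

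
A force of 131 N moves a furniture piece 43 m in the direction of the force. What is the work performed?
W = F·d = (131)(43) = 5633 J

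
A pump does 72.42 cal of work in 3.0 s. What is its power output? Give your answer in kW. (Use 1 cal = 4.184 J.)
Convert to SI: W = 303.005 J, t = 3.0 s
P = W/t = 303.005/3.0 = 101.002 W = 0.101 kW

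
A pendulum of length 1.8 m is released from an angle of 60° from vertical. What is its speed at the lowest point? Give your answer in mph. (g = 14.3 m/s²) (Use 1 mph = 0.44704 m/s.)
h = L(1 − cosθ) = 1.8(1 − cos60°) = 0.9 m
v = √(2gh) = √(2·14.3·0.9) = 5.07346 m/s = 11.35 mph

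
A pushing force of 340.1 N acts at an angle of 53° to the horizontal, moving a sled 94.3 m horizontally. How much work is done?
W = F·d·cosθ = (340.1)(94.3)cos(53°) = 19300 J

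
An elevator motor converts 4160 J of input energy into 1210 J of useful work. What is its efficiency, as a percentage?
η = W_out/W_in = 1210/4160 = 29.09%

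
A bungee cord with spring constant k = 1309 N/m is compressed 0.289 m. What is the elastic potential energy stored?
PE = ½kx² = ½(1309)(0.289)² = 54.66 J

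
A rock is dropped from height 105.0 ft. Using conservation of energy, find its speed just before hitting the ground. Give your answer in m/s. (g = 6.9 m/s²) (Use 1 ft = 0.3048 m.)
Convert to SI: h = 32.004 m
mgh = ½mv² ⇒ v = √(2gh) = √(2·6.9·32.004) = 21.02 m/s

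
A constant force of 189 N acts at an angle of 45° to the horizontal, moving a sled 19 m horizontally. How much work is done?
W = F·d·cosθ = (189)(19)cos(45°) = 2539 J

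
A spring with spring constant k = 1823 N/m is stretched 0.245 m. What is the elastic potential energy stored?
PE = ½kx² = ½(1823)(0.245)² = 54.71 J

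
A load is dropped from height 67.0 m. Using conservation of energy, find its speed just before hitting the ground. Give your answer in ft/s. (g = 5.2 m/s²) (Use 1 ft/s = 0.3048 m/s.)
mgh = ½mv² ⇒ v = √(2gh) = √(2·5.2·67.0) = 26.397 m/s = 86.6 ft/s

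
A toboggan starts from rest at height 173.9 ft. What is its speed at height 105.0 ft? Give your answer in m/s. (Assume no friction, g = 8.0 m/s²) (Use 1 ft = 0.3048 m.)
Convert to SI: h₁−h₂ = 21.0007 m
mgh₁ = mgh₂ + ½mv² ⇒ v = √(2g(h₁−h₂)) = √(2·8.0·21.0007) = 18.33 m/s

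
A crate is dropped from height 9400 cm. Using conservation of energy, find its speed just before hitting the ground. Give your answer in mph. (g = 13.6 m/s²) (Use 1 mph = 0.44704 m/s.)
Convert to SI: h = 94.0 m
mgh = ½mv² ⇒ v = √(2gh) = √(2·13.6·94.0) = 50.5648 m/s = 113.1 mph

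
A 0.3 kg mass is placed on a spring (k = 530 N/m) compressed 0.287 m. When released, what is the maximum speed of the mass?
½kx² = ½mv² ⇒ v = x√(k/m) = (0.287)√(530/0.3) = 12.06 m/s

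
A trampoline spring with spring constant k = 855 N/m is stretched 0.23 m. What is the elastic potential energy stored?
PE = ½kx² = ½(855)(0.23)² = 22.61 J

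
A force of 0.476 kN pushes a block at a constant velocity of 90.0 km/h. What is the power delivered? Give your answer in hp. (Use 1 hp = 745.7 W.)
Convert to SI: F = 476.0 N, v = 25.0 m/s
P = Fv = (476.0)(25.0) = 11900.0 W = 15.96 hp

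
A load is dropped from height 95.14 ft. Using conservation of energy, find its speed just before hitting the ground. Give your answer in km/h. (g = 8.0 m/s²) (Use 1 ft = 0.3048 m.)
Convert to SI: h = 28.9987 m
mgh = ½mv² ⇒ v = √(2gh) = √(2·8.0·28.9987) = 21.5402 m/s = 77.54 km/h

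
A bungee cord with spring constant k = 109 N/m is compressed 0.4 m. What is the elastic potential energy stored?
PE = ½kx² = ½(109)(0.4)² = 8.72 J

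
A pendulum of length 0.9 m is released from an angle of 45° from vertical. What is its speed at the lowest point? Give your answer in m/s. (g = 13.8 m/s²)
h = L(1 − cosθ) = 0.9(1 − cos45°) = 0.263604 m
v = √(2gh) = √(2·13.8·0.263604) = 2.697 m/s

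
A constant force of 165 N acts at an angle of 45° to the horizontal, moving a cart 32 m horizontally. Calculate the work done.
W = F·d·cosθ = (165)(32)cos(45°) = 3734 J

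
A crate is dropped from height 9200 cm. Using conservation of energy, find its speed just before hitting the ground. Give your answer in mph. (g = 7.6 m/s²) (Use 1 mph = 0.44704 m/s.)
Convert to SI: h = 92.0 m
mgh = ½mv² ⇒ v = √(2gh) = √(2·7.6·92.0) = 37.3952 m/s = 83.65 mph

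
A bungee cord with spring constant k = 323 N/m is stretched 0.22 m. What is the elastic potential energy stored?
PE = ½kx² = ½(323)(0.22)² = 7.817 J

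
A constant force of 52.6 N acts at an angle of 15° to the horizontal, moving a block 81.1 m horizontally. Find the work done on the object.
W = F·d·cosθ = (52.6)(81.1)cos(15°) = 4121 J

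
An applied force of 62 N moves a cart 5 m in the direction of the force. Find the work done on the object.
W = F·d = (62)(5) = 310.0 J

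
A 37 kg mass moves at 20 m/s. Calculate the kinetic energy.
KE = ½mv² = ½(37)(20)² = 7400.0 J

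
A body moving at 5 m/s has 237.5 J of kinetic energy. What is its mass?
m = 2·KE/v² = 2·237.5/(5)² = 19.0 kg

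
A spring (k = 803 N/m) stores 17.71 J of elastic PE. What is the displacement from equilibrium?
x = √(2·PE/k) = √(2·17.71/803) = 0.21 m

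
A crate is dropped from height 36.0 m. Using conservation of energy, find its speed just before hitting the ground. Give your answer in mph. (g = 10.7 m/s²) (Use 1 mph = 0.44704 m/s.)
mgh = ½mv² ⇒ v = √(2gh) = √(2·10.7·36.0) = 27.7561 m/s = 62.09 mph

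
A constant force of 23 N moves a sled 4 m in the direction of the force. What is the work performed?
W = F·d = (23)(4) = 92.0 J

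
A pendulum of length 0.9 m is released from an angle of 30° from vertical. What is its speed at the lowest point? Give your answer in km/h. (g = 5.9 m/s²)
h = L(1 − cosθ) = 0.9(1 − cos30°) = 0.120577 m
v = √(2gh) = √(2·5.9·0.120577) = 1.19282 m/s = 4.294 km/h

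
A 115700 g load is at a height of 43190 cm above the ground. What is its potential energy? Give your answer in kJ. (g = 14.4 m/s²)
Convert to SI: m = 115.7 kg, h = 431.9 m
PE = mgh = (115.7)(14.4)(431.9) = 719580 J = 719.6 kJ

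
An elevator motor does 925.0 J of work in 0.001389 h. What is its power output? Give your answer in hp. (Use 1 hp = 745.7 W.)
Convert to SI: W = 925.0 J, t = 5.0004 s
P = W/t = 925.0/5.0004 = 184.985 W = 0.2481 hp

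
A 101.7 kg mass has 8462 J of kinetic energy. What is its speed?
v = √(2·KE/m) = √(2·8462/101.7) = 12.9 m/s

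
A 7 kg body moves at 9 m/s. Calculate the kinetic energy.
KE = ½mv² = ½(7)(9)² = 283.5 J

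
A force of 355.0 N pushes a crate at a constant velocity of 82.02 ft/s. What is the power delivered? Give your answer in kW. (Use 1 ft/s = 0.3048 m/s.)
Convert to SI: F = 355.0 N, v = 24.9997 m/s
P = Fv = (355.0)(24.9997) = 8874.89 W = 8.875 kW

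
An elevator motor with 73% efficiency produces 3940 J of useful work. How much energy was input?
W_in = W_out/η = 3940/0.73 = 5397 J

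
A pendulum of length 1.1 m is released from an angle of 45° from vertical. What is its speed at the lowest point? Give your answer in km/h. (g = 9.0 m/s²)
h = L(1 − cosθ) = 1.1(1 − cos45°) = 0.322183 m
v = √(2gh) = √(2·9.0·0.322183) = 2.40817 m/s = 8.669 km/h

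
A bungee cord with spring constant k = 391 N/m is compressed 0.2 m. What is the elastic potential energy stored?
PE = ½kx² = ½(391)(0.2)² = 7.82 J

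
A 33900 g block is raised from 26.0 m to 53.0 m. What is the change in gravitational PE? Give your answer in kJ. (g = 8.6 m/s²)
Convert to SI: m = 33.9 kg, Δh = 27.0 m
ΔPE = mgΔh = (33.9)(8.6)(27.0) = 7871.58 J = 7.872 kJ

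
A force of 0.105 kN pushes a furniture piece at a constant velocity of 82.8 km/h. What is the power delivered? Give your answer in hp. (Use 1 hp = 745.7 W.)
Convert to SI: F = 105.0 N, v = 23.0 m/s
P = Fv = (105.0)(23.0) = 2415.0 W = 3.239 hp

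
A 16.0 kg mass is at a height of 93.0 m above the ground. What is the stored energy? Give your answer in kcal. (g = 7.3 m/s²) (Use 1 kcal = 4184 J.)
PE = mgh = (16.0)(7.3)(93.0) = 10862.4 J = 2.596 kcal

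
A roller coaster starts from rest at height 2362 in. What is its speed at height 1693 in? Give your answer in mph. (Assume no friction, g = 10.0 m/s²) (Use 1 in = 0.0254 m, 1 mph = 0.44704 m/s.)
Convert to SI: h₁−h₂ = 16.9926 m
mgh₁ = mgh₂ + ½mv² ⇒ v = √(2g(h₁−h₂)) = √(2·10.0·16.9926) = 18.4351 m/s = 41.24 mph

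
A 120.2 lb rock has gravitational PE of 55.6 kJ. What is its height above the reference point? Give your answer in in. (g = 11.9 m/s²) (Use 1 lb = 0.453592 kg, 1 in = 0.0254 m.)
Convert to SI: m = 54.5218 kg, PE = 55600.0 J
h = PE/(mg) = 55600.0/(54.5218·11.9) = 85.6955 m = 3374 in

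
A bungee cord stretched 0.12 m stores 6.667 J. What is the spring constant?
k = 2·PE/x² = 2·6.667/(0.12)² = 926.0 N/m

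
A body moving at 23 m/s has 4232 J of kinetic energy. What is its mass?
m = 2·KE/v² = 2·4232/(23)² = 16.0 kg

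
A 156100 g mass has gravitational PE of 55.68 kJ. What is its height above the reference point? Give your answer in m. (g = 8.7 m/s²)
Convert to SI: m = 156.1 kg, PE = 55680.0 J
h = PE/(mg) = 55680.0/(156.1·8.7) = 41.0 m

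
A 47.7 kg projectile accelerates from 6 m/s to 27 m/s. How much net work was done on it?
W = ΔKE = ½m(v₂² − v₁²) = ½(47.7)(27² − 6²) = 16528.05 J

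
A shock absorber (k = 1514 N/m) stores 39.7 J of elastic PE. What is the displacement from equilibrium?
x = √(2·PE/k) = √(2·39.7/1514) = 0.229 m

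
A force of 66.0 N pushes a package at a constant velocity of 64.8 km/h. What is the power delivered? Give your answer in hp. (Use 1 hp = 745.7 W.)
Convert to SI: F = 66.0 N, v = 18.0 m/s
P = Fv = (66.0)(18.0) = 1188.0 W = 1.593 hp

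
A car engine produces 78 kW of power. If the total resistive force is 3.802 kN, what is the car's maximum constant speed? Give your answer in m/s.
Convert to SI: F = 3802.0 N
P = Fv ⇒ v = P/F = 78000 W/3802.0 N = 20.52 m/s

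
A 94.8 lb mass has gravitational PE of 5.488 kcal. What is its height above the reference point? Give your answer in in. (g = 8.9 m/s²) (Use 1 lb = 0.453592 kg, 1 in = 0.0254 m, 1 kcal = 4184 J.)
Convert to SI: m = 43.0005 kg, PE = 22961.8 J
h = PE/(mg) = 22961.8/(43.0005·8.9) = 59.9987 m = 2362 in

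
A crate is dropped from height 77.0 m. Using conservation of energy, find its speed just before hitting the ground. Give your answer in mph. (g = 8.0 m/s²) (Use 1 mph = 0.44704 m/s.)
mgh = ½mv² ⇒ v = √(2gh) = √(2·8.0·77.0) = 35.0999 m/s = 78.52 mph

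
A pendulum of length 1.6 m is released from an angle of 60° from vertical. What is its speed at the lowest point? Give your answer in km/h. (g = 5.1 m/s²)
h = L(1 − cosθ) = 1.6(1 − cos60°) = 0.8 m
v = √(2gh) = √(2·5.1·0.8) = 2.85657 m/s = 10.28 km/h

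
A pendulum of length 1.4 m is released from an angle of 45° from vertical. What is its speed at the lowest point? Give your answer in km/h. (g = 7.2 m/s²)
h = L(1 − cosθ) = 1.4(1 − cos45°) = 0.410051 m
v = √(2gh) = √(2·7.2·0.410051) = 2.42996 m/s = 8.748 km/h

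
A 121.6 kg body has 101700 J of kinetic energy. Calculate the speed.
v = √(2·KE/m) = √(2·101700/121.6) = 40.9 m/s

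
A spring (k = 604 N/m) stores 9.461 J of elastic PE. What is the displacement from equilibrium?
x = √(2·PE/k) = √(2·9.461/604) = 0.177 m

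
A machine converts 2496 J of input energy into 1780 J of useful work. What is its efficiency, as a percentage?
η = W_out/W_in = 1780/2496 = 71.31%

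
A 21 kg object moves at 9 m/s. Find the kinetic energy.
KE = ½mv² = ½(21)(9)² = 850.5 J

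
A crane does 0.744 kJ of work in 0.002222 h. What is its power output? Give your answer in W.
Convert to SI: W = 744.0 J, t = 7.9992 s
P = W/t = 744.0/7.9992 = 93.01 W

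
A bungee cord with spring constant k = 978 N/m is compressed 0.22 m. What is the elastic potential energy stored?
PE = ½kx² = ½(978)(0.22)² = 23.67 J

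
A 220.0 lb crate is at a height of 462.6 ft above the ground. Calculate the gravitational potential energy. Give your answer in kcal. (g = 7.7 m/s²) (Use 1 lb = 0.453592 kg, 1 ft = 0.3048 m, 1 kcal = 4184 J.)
Convert to SI: m = 99.7902 kg, h = 141.0 m
PE = mgh = (99.7902)(7.7)(141.0) = 108343 J = 25.89 kcal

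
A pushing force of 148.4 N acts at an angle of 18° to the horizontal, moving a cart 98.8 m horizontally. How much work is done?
W = F·d·cosθ = (148.4)(98.8)cos(18°) = 13940 J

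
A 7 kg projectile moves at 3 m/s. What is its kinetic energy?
KE = ½mv² = ½(7)(3)² = 31.5 J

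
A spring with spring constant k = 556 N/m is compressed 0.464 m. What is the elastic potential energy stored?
PE = ½kx² = ½(556)(0.464)² = 59.85 J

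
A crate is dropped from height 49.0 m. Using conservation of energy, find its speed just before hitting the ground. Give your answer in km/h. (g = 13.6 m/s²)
mgh = ½mv² ⇒ v = √(2gh) = √(2·13.6·49.0) = 36.5075 m/s = 131.4 km/h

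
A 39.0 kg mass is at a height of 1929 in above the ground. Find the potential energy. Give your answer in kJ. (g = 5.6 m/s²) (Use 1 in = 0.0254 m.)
Convert to SI: m = 39.0 kg, h = 48.9966 m
PE = mgh = (39.0)(5.6)(48.9966) = 10700.9 J = 10.7 kJ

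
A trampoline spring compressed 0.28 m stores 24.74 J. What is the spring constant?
k = 2·PE/x² = 2·24.74/(0.28)² = 631.1 N/m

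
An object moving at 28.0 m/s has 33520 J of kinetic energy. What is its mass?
m = 2·KE/v² = 2·33520/(28.0)² = 85.51 kg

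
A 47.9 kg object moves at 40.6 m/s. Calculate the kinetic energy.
KE = ½mv² = ½(47.9)(40.6)² = 39480 J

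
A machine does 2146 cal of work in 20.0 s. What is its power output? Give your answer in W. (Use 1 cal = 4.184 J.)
Convert to SI: W = 8978.86 J, t = 20.0 s
P = W/t = 8978.86/20.0 = 448.9 W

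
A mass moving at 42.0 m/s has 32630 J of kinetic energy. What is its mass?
m = 2·KE/v² = 2·32630/(42.0)² = 37.0 kg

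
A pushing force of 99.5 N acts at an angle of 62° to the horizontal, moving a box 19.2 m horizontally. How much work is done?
W = F·d·cosθ = (99.5)(19.2)cos(62°) = 896.9 J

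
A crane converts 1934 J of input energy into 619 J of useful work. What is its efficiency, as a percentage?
η = W_out/W_in = 619/1934 = 32.01%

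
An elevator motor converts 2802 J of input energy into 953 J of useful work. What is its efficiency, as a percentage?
η = W_out/W_in = 953/2802 = 34.01%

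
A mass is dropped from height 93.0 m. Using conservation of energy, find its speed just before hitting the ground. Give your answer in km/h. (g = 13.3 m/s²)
mgh = ½mv² ⇒ v = √(2gh) = √(2·13.3·93.0) = 49.7373 m/s = 179.1 km/h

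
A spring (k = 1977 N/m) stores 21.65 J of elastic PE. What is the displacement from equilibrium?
x = √(2·PE/k) = √(2·21.65/1977) = 0.148 m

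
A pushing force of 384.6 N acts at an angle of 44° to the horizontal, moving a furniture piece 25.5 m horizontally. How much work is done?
W = F·d·cosθ = (384.6)(25.5)cos(44°) = 7055 J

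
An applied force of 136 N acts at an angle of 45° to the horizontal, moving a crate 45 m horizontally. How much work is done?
W = F·d·cosθ = (136)(45)cos(45°) = 4327 J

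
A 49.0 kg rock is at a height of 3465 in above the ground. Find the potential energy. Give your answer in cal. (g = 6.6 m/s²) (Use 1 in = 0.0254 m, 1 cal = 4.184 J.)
Convert to SI: m = 49.0 kg, h = 88.011 m
PE = mgh = (49.0)(6.6)(88.011) = 28462.8 J = 6803 cal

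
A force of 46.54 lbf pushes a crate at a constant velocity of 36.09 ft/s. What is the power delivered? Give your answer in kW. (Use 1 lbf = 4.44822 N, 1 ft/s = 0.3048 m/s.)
Convert to SI: F = 207.02 N, v = 11.0002 m/s
P = Fv = (207.02)(11.0002) = 2277.27 W = 2.277 kW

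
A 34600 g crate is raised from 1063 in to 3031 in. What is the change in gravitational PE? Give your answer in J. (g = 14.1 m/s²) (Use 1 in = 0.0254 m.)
Convert to SI: m = 34.6 kg, Δh = 49.9872 m
ΔPE = mgΔh = (34.6)(14.1)(49.9872) = 24390 J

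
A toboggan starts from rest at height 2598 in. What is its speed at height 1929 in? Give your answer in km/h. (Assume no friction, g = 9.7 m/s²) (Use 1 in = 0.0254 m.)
Convert to SI: h₁−h₂ = 16.9926 m
mgh₁ = mgh₂ + ½mv² ⇒ v = √(2g(h₁−h₂)) = √(2·9.7·16.9926) = 18.1564 m/s = 65.36 km/h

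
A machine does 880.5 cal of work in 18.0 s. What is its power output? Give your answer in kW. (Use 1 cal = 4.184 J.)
Convert to SI: W = 3684.01 J, t = 18.0 s
P = W/t = 3684.01/18.0 = 204.667 W = 0.2047 kW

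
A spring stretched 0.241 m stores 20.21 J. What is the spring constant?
k = 2·PE/x² = 2·20.21/(0.241)² = 695.9 N/m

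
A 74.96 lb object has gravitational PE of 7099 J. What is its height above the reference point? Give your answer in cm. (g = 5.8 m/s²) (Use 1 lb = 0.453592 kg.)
Convert to SI: m = 34.0013 kg, PE = 7099.0 J
h = PE/(mg) = 7099.0/(34.0013·5.8) = 35.9977 m = 3600 cm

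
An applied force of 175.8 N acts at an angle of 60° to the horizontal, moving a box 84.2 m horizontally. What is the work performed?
W = F·d·cosθ = (175.8)(84.2)cos(60°) = 7401 J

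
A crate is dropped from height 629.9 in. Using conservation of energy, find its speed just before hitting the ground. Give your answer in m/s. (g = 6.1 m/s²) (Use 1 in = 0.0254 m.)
Convert to SI: h = 15.9995 m
mgh = ½mv² ⇒ v = √(2gh) = √(2·6.1·15.9995) = 13.97 m/s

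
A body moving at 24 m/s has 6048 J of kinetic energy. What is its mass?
m = 2·KE/v² = 2·6048/(24)² = 21.0 kg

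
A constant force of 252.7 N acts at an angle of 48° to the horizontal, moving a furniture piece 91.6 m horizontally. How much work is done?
W = F·d·cosθ = (252.7)(91.6)cos(48°) = 15490 J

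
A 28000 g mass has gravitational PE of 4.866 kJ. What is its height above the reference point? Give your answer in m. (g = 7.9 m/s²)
Convert to SI: m = 28.0 kg, PE = 4866.0 J
h = PE/(mg) = 4866.0/(28.0·7.9) = 22.0 m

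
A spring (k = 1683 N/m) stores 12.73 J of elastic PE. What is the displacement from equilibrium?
x = √(2·PE/k) = √(2·12.73/1683) = 0.123 m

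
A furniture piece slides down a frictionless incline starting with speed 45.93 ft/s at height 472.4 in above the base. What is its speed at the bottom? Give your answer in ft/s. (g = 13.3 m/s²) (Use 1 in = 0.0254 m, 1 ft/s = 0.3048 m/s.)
Convert to SI: v₀ = 13.9995 m/s, h = 11.999 m
½mv₀² + mgh = ½mv² ⇒ v = √(v₀² + 2gh) = √(13.9995² + 2·13.3·11.999) = 22.6971 m/s = 74.47 ft/s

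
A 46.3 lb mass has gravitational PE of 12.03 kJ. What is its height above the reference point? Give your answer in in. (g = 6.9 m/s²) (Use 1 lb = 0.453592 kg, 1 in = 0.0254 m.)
Convert to SI: m = 21.0013 kg, PE = 12030.0 J
h = PE/(mg) = 12030.0/(21.0013·6.9) = 83.0176 m = 3268 in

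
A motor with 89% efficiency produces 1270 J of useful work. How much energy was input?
W_in = W_out/η = 1270/0.89 = 1427 J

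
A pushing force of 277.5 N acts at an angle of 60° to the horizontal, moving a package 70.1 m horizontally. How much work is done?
W = F·d·cosθ = (277.5)(70.1)cos(60°) = 9726 J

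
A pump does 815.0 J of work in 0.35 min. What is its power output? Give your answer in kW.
Convert to SI: W = 815.0 J, t = 21.0 s
P = W/t = 815.0/21.0 = 38.8095 W = 0.03881 kW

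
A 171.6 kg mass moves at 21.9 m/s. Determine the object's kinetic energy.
KE = ½mv² = ½(171.6)(21.9)² = 41150 J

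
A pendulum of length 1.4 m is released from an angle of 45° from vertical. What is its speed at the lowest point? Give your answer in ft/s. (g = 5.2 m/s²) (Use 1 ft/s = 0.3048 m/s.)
h = L(1 − cosθ) = 1.4(1 − cos45°) = 0.410051 m
v = √(2gh) = √(2·5.2·0.410051) = 2.06507 m/s = 6.775 ft/s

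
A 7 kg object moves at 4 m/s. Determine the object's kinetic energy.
KE = ½mv² = ½(7)(4)² = 56.0 J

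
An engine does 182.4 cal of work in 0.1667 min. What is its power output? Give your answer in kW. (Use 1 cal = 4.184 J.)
Convert to SI: W = 763.162 J, t = 10.002 s
P = W/t = 763.162/10.002 = 76.3009 W = 0.0763 kW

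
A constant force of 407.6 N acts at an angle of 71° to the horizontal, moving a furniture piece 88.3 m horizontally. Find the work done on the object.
W = F·d·cosθ = (407.6)(88.3)cos(71°) = 11720 J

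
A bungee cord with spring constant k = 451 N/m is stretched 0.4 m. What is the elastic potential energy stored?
PE = ½kx² = ½(451)(0.4)² = 36.08 J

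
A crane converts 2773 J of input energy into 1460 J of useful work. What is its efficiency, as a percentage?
η = W_out/W_in = 1460/2773 = 52.65%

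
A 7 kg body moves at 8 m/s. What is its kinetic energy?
KE = ½mv² = ½(7)(8)² = 224.0 J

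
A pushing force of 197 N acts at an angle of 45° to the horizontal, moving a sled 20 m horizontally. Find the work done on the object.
W = F·d·cosθ = (197)(20)cos(45°) = 2786 J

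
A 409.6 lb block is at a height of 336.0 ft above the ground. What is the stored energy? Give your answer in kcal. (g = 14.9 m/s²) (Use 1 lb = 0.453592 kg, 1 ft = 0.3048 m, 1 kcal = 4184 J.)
Convert to SI: m = 185.791 kg, h = 102.413 m
PE = mgh = (185.791)(14.9)(102.413) = 283508 J = 67.76 kcal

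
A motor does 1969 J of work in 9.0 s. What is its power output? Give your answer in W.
P = W/t = 1969.0/9.0 = 218.8 W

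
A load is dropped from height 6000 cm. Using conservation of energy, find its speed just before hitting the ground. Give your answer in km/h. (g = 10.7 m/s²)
Convert to SI: h = 60.0 m
mgh = ½mv² ⇒ v = √(2gh) = √(2·10.7·60.0) = 35.8329 m/s = 129.0 km/h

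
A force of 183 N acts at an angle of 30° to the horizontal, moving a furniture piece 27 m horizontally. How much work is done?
W = F·d·cosθ = (183)(27)cos(30°) = 4279 J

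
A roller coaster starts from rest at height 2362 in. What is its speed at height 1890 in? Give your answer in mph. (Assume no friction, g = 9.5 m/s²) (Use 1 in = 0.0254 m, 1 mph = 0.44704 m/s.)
Convert to SI: h₁−h₂ = 11.9888 m
mgh₁ = mgh₂ + ½mv² ⇒ v = √(2g(h₁−h₂)) = √(2·9.5·11.9888) = 15.0926 m/s = 33.76 mph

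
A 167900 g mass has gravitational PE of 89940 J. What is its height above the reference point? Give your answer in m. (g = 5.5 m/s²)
Convert to SI: m = 167.9 kg, PE = 89940.0 J
h = PE/(mg) = 89940.0/(167.9·5.5) = 97.4 m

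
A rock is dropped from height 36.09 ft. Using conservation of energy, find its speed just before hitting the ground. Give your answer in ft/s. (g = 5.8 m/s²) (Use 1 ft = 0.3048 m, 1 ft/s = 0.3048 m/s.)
Convert to SI: h = 11.0002 m
mgh = ½mv² ⇒ v = √(2gh) = √(2·5.8·11.0002) = 11.2961 m/s = 37.06 ft/s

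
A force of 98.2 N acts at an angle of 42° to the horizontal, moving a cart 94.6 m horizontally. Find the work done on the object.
W = F·d·cosθ = (98.2)(94.6)cos(42°) = 6904 J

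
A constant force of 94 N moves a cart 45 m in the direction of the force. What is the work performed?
W = F·d = (94)(45) = 4230 J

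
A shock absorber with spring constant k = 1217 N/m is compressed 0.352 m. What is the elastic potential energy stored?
PE = ½kx² = ½(1217)(0.352)² = 75.4 J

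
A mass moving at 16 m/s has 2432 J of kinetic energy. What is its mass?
m = 2·KE/v² = 2·2432/(16)² = 19.0 kg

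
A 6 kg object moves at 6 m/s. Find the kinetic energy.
KE = ½mv² = ½(6)(6)² = 108.0 J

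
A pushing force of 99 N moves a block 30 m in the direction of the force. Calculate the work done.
W = F·d = (99)(30) = 2970 J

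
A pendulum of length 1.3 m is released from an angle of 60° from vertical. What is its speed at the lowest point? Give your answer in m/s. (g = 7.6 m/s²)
h = L(1 − cosθ) = 1.3(1 − cos60°) = 0.65 m
v = √(2gh) = √(2·7.6·0.65) = 3.143 m/s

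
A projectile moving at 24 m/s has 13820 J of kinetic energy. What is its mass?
m = 2·KE/v² = 2·13820/(24)² = 47.99 kg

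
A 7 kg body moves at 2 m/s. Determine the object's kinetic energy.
KE = ½mv² = ½(7)(2)² = 14.0 J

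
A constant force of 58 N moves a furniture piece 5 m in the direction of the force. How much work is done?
W = F·d = (58)(5) = 290.0 J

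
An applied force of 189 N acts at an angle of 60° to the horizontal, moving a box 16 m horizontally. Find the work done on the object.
W = F·d·cosθ = (189)(16)cos(60°) = 1512 J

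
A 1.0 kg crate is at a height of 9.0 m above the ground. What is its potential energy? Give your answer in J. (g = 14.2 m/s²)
PE = mgh = (1.0)(14.2)(9.0) = 127.8 J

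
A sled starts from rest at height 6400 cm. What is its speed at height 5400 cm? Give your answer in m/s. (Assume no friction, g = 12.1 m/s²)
Convert to SI: h₁−h₂ = 10.0 m
mgh₁ = mgh₂ + ½mv² ⇒ v = √(2g(h₁−h₂)) = √(2·12.1·10.0) = 15.56 m/s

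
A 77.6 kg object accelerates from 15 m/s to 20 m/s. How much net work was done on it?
W = ΔKE = ½m(v₂² − v₁²) = ½(77.6)(20² − 15²) = 6790.0 J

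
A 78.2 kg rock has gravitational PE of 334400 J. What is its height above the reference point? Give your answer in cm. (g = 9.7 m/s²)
h = PE/(mg) = 334400/(78.2·9.7) = 440.847 m = 44080 cm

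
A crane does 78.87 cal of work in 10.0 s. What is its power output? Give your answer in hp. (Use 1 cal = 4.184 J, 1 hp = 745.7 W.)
Convert to SI: W = 329.992 J, t = 10.0 s
P = W/t = 329.992/10.0 = 32.9992 W = 0.04425 hp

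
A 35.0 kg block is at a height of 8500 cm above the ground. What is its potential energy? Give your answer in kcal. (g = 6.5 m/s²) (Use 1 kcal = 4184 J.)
Convert to SI: m = 35.0 kg, h = 85.0 m
PE = mgh = (35.0)(6.5)(85.0) = 19337.5 J = 4.622 kcal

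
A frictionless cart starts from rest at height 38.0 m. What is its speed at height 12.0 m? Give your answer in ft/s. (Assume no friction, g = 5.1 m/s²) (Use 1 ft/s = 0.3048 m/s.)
mgh₁ = mgh₂ + ½mv² ⇒ v = √(2g(h₁−h₂)) = √(2·5.1·26.0) = 16.285 m/s = 53.43 ft/s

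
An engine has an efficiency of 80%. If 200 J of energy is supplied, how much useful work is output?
W_out = η·W_in = 0.8·200 = 160.0 J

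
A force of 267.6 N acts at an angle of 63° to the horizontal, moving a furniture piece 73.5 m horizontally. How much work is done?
W = F·d·cosθ = (267.6)(73.5)cos(63°) = 8929 J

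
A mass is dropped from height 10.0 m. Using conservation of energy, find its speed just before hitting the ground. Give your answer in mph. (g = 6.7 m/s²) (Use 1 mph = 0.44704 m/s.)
mgh = ½mv² ⇒ v = √(2gh) = √(2·6.7·10.0) = 11.5758 m/s = 25.89 mph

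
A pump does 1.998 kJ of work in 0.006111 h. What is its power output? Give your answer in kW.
Convert to SI: W = 1998.0 J, t = 21.9996 s
P = W/t = 1998.0/21.9996 = 90.8198 W = 0.09082 kW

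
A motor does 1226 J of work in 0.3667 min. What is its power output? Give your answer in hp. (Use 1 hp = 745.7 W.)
Convert to SI: W = 1226.0 J, t = 22.002 s
P = W/t = 1226.0/22.002 = 55.7222 W = 0.07472 hp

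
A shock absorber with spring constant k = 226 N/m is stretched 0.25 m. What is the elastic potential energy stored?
PE = ½kx² = ½(226)(0.25)² = 7.063 J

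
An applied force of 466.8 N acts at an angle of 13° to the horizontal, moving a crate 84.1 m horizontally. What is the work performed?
W = F·d·cosθ = (466.8)(84.1)cos(13°) = 38250 J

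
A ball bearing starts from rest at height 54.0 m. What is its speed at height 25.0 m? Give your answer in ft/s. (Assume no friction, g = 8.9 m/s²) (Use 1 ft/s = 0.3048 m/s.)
mgh₁ = mgh₂ + ½mv² ⇒ v = √(2g(h₁−h₂)) = √(2·8.9·29.0) = 22.72 m/s = 74.54 ft/s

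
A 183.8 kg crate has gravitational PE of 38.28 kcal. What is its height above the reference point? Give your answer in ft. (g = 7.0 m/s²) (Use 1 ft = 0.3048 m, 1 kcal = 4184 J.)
Convert to SI: m = 183.8 kg, PE = 160164 J
h = PE/(mg) = 160164/(183.8·7.0) = 124.486 m = 408.4 ft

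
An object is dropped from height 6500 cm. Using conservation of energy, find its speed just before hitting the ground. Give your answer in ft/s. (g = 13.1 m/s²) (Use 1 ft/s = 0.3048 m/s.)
Convert to SI: h = 65.0 m
mgh = ½mv² ⇒ v = √(2gh) = √(2·13.1·65.0) = 41.2674 m/s = 135.4 ft/s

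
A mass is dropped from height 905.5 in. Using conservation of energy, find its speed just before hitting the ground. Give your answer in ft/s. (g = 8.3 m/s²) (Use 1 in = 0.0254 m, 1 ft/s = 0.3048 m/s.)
Convert to SI: h = 22.9997 m
mgh = ½mv² ⇒ v = √(2gh) = √(2·8.3·22.9997) = 19.5396 m/s = 64.11 ft/s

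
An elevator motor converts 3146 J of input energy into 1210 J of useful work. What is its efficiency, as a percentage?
η = W_out/W_in = 1210/3146 = 38.46%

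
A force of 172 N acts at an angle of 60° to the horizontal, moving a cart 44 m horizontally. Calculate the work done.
W = F·d·cosθ = (172)(44)cos(60°) = 3784 J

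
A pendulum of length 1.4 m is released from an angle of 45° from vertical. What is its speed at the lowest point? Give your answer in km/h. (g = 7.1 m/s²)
h = L(1 − cosθ) = 1.4(1 − cos45°) = 0.410051 m
v = √(2gh) = √(2·7.1·0.410051) = 2.41303 m/s = 8.687 km/h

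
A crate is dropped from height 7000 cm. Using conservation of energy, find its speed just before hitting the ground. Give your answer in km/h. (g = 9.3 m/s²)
Convert to SI: h = 70.0 m
mgh = ½mv² ⇒ v = √(2gh) = √(2·9.3·70.0) = 36.0832 m/s = 129.9 km/h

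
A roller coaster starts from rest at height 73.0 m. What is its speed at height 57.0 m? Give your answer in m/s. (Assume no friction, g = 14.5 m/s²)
mgh₁ = mgh₂ + ½mv² ⇒ v = √(2g(h₁−h₂)) = √(2·14.5·16.0) = 21.54 m/s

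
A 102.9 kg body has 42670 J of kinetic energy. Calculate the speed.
v = √(2·KE/m) = √(2·42670/102.9) = 28.8 m/s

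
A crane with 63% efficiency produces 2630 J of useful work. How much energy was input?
W_in = W_out/η = 2630/0.63 = 4175 J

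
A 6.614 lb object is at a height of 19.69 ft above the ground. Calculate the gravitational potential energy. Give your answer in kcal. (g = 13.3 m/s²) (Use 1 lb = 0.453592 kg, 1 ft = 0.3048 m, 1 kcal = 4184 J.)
Convert to SI: m = 3.00006 kg, h = 6.00151 m
PE = mgh = (3.00006)(13.3)(6.00151) = 239.465 J = 0.05723 kcal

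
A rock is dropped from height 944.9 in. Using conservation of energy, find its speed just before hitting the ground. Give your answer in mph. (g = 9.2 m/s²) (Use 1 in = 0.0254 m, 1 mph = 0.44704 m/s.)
Convert to SI: h = 24.0005 m
mgh = ½mv² ⇒ v = √(2gh) = √(2·9.2·24.0005) = 21.0145 m/s = 47.01 mph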